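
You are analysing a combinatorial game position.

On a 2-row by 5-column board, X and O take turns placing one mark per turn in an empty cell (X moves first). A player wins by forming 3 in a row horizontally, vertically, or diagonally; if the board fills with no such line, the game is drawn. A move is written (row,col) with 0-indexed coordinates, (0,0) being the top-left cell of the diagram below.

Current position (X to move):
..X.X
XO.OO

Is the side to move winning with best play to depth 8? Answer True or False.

X winning at [..X.X/XO.OO]: True

p1 X@[..X.X/XO.OO]: (0,0)[X.X.X/XO.OO]-1 (0,1)[.XX.X/XO.OO]-1 (0,3)[..XXX/XO.OO]+1* (1,2)[..X.X/XOXOO]+0
p2 O@[..XXX/XO.OO] terminal -1; root [..X.X/XO.OO] d8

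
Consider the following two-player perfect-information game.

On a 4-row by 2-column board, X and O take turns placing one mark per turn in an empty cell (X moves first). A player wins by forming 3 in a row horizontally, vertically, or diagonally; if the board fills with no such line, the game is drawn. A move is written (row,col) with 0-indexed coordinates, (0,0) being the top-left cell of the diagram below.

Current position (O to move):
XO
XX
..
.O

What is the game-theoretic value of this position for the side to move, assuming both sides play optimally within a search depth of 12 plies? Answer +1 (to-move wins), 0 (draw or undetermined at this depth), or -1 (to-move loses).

value(XO/XX/../.O, O) = 0

p1 O@[XO/XX/../.O]: (2,0)[XO/XX/O./.O]+0* (2,1)[XO/XX/.O/.O]-1 (3,0)[XO/XX/../OO]-1
p2 X@[XO/XX/O./.O]: (2,1)[XO/XX/OX/.O]+0* (3,0)[XO/XX/O./XO]+0
p3 O@[XO/XX/OX/.O]: (3,0)[XO/XX/OX/OO]+0*
p4 X@[XO/XX/OX/OO] terminal +0; root [XO/XX/../.O] d12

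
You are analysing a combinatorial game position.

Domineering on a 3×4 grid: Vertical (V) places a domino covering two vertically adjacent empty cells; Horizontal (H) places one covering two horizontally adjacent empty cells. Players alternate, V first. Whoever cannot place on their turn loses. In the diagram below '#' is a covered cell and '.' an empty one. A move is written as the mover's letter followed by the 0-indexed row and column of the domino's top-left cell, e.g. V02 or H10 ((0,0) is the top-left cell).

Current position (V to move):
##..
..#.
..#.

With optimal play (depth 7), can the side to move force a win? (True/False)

p1 V@[##../..#./..#.]: V03[##.#/..##/..#.]-1 V10[##../#.#./#.#.]+1* V11[##../.##./.##.]+1 V13[##../..##/..##]-1
p2 H@[##../#.#./#.#.]: H02[####/#.#./#.#.]-1*
p3 V@[####/#.#./#.#.]: V11[####/###./###.]+1* V13[####/#.##/#.##]+1
p4 H@[####/###./###.] terminal -1; root [##../..#./..#.] d7

V winning at [##../..#./..#.]: True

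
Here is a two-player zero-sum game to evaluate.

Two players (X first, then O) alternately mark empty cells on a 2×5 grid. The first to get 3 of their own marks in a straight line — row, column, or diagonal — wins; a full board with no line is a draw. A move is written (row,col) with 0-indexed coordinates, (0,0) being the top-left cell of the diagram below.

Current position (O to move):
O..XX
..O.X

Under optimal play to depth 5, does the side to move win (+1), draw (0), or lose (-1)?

value(O..XX/..O.X, O) = +1

ply 1, O at O..XX/..O.X | (0,1)=-1→OO.XX/..O.X; (0,2)=+1→O.OXX/..O.X*; (1,0)=-1→O..XX/O.O.X; (1,1)=-1→O..XX/.OO.X; (1,3)=-1→O..XX/..OOX
ply 2, X at O.OXX/..O.X | (0,1)=-1→OXOXX/..O.X*; (1,0)=-1→O.OXX/X.O.X; (1,1)=-1→O.OXX/.XO.X; (1,3)=-1→O.OXX/..OXX
ply 3, O at OXOXX/..O.X | (1,0)=+0→OXOXX/O.O.X; (1,1)=+1→OXOXX/.OO.X*; (1,3)=+0→OXOXX/..OOX
ply 4, X at OXOXX/.OO.X | (1,0)=-1→OXOXX/XOO.X*; (1,3)=-1→OXOXX/.OOXX
ply 5, O at OXOXX/XOO.X | (1,3)=+1→OXOXX/XOOOX*
ply 6: OXOXX/XOOOX is terminal -1 (X); from O..XX/..O.X depth 5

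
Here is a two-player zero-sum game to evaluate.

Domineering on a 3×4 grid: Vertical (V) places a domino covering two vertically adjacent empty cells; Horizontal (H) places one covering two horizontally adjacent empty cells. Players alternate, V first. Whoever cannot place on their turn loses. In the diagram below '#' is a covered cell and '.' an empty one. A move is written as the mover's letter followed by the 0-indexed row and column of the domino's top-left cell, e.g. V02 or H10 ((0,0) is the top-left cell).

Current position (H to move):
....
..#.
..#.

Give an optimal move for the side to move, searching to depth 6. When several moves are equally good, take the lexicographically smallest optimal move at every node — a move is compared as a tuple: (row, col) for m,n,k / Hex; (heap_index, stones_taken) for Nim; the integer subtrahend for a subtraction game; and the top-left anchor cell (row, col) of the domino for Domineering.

[..../..#./..#.] H move#1: H00:-1/##../..#./..#., H01:-1/.##./..#./..#., H02:-1/..##/..#./..#., H10:+1/..../###./..#.*, H20:-1/..../..#./###.
[..../###./..#.] V move#2: V03:-1/...#/####/..#.*, V13:-1/..../####/..##
[...#/####/..#.] H move#3: H00:+1/##.#/####/..#.*, H01:+1/.###/####/..#., H20:+1/...#/####/###.
[##.#/####/..#.] end (terminal -1, V#4); searched ..../..#./..#. to 6

H's best at [..../..#./..#.]: H10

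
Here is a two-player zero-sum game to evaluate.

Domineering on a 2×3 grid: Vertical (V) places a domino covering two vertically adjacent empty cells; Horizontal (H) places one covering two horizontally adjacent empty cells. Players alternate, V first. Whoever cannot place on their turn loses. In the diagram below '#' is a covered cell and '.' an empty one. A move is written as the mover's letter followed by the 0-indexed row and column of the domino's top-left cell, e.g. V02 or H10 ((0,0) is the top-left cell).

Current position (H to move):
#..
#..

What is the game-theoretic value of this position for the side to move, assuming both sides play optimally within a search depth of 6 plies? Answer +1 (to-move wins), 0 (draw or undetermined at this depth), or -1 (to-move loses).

ply 1, H at #../#.. | H01=+1→###/#..*; H11=+1→#../###
ply 2: ###/#.. is terminal -1 (V); from #../#.. depth 6

value(#../#.., H) = +1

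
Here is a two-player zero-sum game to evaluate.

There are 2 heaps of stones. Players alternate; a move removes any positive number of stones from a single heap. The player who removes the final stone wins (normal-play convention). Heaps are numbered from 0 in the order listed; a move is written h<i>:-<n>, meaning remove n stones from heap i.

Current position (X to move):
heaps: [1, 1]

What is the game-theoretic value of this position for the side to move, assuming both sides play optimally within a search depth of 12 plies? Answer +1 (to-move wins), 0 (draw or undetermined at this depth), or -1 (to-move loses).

value((1,1), X) = -1

[(1,1)] X move#1: h0:-1:-1/(0,1)*, h1:-1:-1/(1,0)
[(0,1)] O move#2: h1:-1:+1/(0,0)*
[(0,0)] end (terminal -1, X#3); searched (1,1) to 12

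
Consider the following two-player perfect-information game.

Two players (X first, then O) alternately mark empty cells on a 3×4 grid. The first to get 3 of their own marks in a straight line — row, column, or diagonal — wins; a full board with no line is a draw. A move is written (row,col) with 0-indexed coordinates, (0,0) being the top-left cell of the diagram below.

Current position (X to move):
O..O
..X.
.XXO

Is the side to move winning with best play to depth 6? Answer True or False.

X winning at [O..O/..X./.XXO]: True

p1 X@[O..O/..X./.XXO]: (0,1)[OX.O/..X./.XXO]-1 (0,2)[O.XO/..X./.XXO]+1* (1,0)[O..O/X.X./.XXO]-1 (1,1)[O..O/.XX./.XXO]-1 (1,3)[O..O/..XX/.XXO]+1 (2,0)[O..O/..X./XXXO]+1
p2 O@[O.XO/..X./.XXO] terminal -1; root [O..O/..X./.XXO] d6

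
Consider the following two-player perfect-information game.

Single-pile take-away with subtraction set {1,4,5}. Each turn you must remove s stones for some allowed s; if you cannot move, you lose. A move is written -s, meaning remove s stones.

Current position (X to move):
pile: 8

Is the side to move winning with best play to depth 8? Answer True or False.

ply 1, X at 8 | -1=-1→7*; -4=-1→4; -5=-1→3
ply 2, O at 7 | -1=-1→6; -4=-1→3; -5=+1→2*
ply 3, X at 2 | -1=-1→1*
ply 4, O at 1 | -1=+1→0*
ply 5: 0 is terminal -1 (X); from 8 depth 8

X winning at [8]: False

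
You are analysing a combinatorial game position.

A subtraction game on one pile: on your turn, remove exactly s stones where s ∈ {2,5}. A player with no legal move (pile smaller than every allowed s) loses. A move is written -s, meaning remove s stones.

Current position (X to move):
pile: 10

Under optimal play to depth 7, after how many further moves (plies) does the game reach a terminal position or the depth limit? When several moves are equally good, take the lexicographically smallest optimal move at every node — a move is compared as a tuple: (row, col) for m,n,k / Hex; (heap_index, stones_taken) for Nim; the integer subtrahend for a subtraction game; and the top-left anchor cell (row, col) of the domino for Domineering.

PV length from [10]: 5 plies

ply 1, X at 10 | -2=+1→8*; -5=-1→5
ply 2, O at 8 | -2=-1→6*; -5=-1→3
ply 3, X at 6 | -2=+1→4*; -5=+1→1
ply 4, O at 4 | -2=-1→2*
ply 5, X at 2 | -2=+1→0*
ply 6: 0 is terminal -1 (O); from 10 depth 7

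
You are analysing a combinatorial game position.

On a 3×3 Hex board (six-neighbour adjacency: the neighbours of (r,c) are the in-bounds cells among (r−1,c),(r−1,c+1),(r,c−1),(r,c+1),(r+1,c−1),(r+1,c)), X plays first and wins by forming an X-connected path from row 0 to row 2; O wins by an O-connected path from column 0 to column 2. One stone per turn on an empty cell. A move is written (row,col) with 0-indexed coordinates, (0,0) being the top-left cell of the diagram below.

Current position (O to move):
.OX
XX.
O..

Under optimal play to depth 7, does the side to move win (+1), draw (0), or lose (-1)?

value(.OX/XX./O.., O) = +1

p1 O@[.OX/XX./O..]: (0,0)[OOX/XX./O..]-1 (1,2)[.OX/XXO/O..]-1 (2,1)[.OX/XX./OO.]+1* (2,2)[.OX/XX./O.O]-1
p2 X@[.OX/XX./OO.]: (0,0)[XOX/XX./OO.]-1* (1,2)[.OX/XXX/OO.]-1 (2,2)[.OX/XX./OOX]-1
p3 O@[XOX/XX./OO.]: (1,2)[XOX/XXO/OO.]+1* (2,2)[XOX/XX./OOO]+1
p4 X@[XOX/XXO/OO.] terminal -1; root [.OX/XX./O..] d7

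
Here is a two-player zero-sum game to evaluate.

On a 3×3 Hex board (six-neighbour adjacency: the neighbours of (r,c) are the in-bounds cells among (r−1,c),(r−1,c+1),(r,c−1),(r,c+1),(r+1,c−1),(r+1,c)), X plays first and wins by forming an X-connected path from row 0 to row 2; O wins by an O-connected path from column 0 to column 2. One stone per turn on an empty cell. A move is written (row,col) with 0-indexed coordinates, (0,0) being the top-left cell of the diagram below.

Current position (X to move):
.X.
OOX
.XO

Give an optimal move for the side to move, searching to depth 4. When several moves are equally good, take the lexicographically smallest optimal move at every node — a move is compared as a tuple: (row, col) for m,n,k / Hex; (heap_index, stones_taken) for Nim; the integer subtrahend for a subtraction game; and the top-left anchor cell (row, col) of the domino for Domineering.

X's best at [.X./OOX/.XO]: (0,2)

p1 X@[.X./OOX/.XO]: (0,0)[XX./OOX/.XO]-1 (0,2)[.XX/OOX/.XO]+1* (2,0)[.X./OOX/XXO]-1
p2 O@[.XX/OOX/.XO] terminal -1; root [.X./OOX/.XO] d4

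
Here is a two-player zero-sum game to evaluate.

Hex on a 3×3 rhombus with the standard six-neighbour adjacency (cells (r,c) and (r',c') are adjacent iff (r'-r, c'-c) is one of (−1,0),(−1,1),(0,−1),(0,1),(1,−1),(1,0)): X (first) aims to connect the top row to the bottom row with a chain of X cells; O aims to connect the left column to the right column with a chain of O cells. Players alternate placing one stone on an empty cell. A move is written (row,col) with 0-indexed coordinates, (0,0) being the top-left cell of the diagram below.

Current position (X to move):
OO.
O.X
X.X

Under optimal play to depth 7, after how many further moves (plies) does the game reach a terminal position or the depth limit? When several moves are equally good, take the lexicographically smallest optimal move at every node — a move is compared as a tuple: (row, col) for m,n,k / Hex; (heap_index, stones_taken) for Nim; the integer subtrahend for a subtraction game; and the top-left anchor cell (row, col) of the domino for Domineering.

ply 1, X at OO./O.X/X.X | (0,2)=+1→OOX/O.X/X.X*; (1,1)=-1→OO./OXX/X.X; (2,1)=-1→OO./O.X/XXX
ply 2: OOX/O.X/X.X is terminal -1 (O); from OO./O.X/X.X depth 7

PV length from [OO./O.X/X.X]: 1 ply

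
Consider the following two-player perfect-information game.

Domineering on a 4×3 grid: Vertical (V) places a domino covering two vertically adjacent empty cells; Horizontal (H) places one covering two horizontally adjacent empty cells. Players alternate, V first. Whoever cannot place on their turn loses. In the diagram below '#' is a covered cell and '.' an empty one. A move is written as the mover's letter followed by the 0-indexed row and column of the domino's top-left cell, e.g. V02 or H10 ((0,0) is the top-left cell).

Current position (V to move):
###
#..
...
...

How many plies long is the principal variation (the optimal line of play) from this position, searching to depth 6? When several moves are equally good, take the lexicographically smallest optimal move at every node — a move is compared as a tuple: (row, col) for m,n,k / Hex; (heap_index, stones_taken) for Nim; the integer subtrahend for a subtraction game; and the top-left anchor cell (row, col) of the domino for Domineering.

PV length from [###/#../.../...]: 3 plies

[###/#../.../...] V move#1: V11:+1/###/##./.#./...*, V12:-1/###/#.#/..#/..., V20:-1/###/#../#../#.., V21:+1/###/#../.#./.#., V22:-1/###/#../..#/..#
[###/##./.#./...] H move#2: H30:-1/###/##./.#./##.*, H31:-1/###/##./.#./.##
[###/##./.#./##.] V move#3: V12:+1/###/###/.##/##.*, V22:+1/###/##./.##/###
[###/###/.##/##.] end (terminal -1, H#4); searched ###/#../.../... to 6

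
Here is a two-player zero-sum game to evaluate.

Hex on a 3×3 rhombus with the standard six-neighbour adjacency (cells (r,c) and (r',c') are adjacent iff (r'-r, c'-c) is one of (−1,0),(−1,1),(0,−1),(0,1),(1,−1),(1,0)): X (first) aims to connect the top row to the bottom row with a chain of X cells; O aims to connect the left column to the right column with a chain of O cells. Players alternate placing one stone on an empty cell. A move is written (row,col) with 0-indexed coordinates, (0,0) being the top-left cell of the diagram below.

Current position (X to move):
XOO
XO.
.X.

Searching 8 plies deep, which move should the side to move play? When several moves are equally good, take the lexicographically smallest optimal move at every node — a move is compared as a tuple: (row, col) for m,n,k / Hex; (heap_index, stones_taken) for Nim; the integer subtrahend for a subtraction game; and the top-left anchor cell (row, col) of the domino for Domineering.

[XOO/XO./.X.] X move#1: (1,2):-1/XOO/XOX/.X., (2,0):+1/XOO/XO./XX.*, (2,2):-1/XOO/XO./.XX
[XOO/XO./XX.] end (terminal -1, O#2); searched XOO/XO./.X. to 8

X's best at [XOO/XO./.X.]: (2,0)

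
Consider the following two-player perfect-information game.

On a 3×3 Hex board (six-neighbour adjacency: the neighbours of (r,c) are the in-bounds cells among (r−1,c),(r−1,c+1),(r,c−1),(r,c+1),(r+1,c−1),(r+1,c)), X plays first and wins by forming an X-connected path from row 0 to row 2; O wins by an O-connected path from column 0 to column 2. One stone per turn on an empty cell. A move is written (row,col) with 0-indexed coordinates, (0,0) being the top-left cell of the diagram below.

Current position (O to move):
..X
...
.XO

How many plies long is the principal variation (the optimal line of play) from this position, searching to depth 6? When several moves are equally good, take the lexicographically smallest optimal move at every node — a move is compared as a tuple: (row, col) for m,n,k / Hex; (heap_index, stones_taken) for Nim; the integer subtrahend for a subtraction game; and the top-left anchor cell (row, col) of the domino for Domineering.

PV length from [..X/.../.XO]: 4 plies

p1 O@[..X/.../.XO]: (0,0)[O.X/.../.XO]-1* (0,1)[.OX/.../.XO]-1 (1,0)[..X/O../.XO]-1 (1,1)[..X/.O./.XO]-1 (1,2)[..X/..O/.XO]-1 (2,0)[..X/.../OXO]-1
p2 X@[O.X/.../.XO]: (0,1)[OXX/.../.XO]+1* (1,0)[O.X/X../.XO]+1 (1,1)[O.X/.X./.XO]+1 (1,2)[O.X/..X/.XO]+1 (2,0)[O.X/.../XXO]+1
p3 O@[OXX/.../.XO]: (1,0)[OXX/O../.XO]-1* (1,1)[OXX/.O./.XO]-1 (1,2)[OXX/..O/.XO]-1 (2,0)[OXX/.../OXO]-1
p4 X@[OXX/O../.XO]: (1,1)[OXX/OX./.XO]+1* (1,2)[OXX/O.X/.XO]+1 (2,0)[OXX/O../XXO]+1
p5 O@[OXX/OX./.XO] terminal -1; root [..X/.../.XO] d6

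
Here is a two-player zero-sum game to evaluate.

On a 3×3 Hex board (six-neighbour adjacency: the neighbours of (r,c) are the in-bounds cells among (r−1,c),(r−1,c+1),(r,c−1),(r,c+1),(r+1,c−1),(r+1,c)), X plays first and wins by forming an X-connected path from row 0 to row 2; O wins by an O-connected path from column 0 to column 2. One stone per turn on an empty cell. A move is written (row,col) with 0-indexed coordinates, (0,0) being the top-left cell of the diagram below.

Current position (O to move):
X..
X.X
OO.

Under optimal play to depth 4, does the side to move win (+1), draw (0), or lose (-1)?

p1 O@[X../X.X/OO.]: (0,1)[XO./X.X/OO.]-1 (0,2)[X.O/X.X/OO.]+1* (1,1)[X../XOX/OO.]+1 (2,2)[X../X.X/OOO]+1
p2 X@[X.O/X.X/OO.]: (0,1)[XXO/X.X/OO.]-1* (1,1)[X.O/XXX/OO.]-1 (2,2)[X.O/X.X/OOX]-1
p3 O@[XXO/X.X/OO.]: (1,1)[XXO/XOX/OO.]+1* (2,2)[XXO/X.X/OOO]+1
p4 X@[XXO/XOX/OO.] terminal -1; root [X../X.X/OO.] d4

value(X../X.X/OO., O) = +1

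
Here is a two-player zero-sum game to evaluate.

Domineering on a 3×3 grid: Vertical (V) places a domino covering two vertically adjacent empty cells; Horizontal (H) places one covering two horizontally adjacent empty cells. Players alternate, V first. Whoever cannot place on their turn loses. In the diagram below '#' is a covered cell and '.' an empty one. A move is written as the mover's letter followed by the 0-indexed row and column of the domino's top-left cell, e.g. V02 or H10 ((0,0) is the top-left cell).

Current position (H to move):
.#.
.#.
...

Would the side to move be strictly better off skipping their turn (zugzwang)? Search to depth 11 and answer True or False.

ply 1, H at .#./.#./... | H20=-1→.#./.#./##.*; H21=-1→.#./.#./.##
ply 2, V at .#./.#./##. | V00=+1→##./##./##.*; V02=+1→.##/.##/##.; V12=+1→.#./.##/###
ply 3: ##./##./##. is terminal -1 (H); from .#./.#./... depth 11
pass branch (V moves first from the same position):
  | ply 1, V at .#./.#./... | V00=+1→##./##./...*; V02=+1→.##/.##/...; V10=+1→.#./##./#..; V12=+1→.#./.##/..#
  | ply 2, H at ##./##./... | H20=-1→##./##./##.*; H21=-1→##./##./.##
  | ply 3, V at ##./##./##. | V02=+1→###/###/##.*; V12=+1→##./###/###
  | ply 4: ###/###/##. is terminal -1 (H); from .#./.#./... depth 11
H moving scores -1; H passing scores -1

zugzwang(.#./.#./..., H) = False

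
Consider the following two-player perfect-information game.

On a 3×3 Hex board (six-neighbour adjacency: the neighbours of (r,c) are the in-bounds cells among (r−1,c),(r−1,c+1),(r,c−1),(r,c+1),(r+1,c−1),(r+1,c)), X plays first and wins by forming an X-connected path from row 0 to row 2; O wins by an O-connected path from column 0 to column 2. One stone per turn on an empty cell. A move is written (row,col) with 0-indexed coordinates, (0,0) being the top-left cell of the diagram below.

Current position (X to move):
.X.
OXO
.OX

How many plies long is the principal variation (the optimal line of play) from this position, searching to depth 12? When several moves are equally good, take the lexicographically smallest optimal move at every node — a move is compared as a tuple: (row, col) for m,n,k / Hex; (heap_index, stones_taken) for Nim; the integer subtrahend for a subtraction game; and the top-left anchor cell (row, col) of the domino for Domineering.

PV length from [.X./OXO/.OX]: 1 ply

p1 X@[.X./OXO/.OX]: (0,0)[XX./OXO/.OX]-1 (0,2)[.XX/OXO/.OX]-1 (2,0)[.X./OXO/XOX]+1*
p2 O@[.X./OXO/XOX] terminal -1; root [.X./OXO/.OX] d12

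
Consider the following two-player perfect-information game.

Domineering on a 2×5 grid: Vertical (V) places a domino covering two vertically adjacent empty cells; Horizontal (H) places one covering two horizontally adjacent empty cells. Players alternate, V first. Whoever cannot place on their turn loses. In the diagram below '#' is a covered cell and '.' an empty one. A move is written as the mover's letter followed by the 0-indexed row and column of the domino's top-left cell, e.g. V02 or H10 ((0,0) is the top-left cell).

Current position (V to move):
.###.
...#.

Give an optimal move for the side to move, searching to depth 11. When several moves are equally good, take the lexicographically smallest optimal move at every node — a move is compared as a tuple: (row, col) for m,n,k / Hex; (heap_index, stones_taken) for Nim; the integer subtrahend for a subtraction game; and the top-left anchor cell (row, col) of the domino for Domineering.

p1 V@[.###./...#.]: V00[####./#..#.]+1* V04[.####/...##]-1
p2 H@[####./#..#.]: H11[####./####.]-1*
p3 V@[####./####.]: V04[#####/#####]+1*
p4 H@[#####/#####] terminal -1; root [.###./...#.] d11

V's best at [.###./...#.]: V00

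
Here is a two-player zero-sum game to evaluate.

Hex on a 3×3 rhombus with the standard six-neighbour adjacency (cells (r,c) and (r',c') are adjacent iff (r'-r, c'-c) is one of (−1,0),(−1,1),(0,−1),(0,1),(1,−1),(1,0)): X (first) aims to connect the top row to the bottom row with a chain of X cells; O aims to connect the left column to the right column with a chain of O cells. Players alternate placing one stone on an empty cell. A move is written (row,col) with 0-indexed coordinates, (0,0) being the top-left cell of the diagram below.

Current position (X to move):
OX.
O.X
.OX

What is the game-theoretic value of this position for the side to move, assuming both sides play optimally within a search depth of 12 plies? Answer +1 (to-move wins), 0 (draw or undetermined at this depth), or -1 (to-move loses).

value(OX./O.X/.OX, X) = +1

p1 X@[OX./O.X/.OX]: (0,2)[OXX/O.X/.OX]+1* (1,1)[OX./OXX/.OX]+1 (2,0)[OX./O.X/XOX]+1
p2 O@[OXX/O.X/.OX] terminal -1; root [OX./O.X/.OX] d12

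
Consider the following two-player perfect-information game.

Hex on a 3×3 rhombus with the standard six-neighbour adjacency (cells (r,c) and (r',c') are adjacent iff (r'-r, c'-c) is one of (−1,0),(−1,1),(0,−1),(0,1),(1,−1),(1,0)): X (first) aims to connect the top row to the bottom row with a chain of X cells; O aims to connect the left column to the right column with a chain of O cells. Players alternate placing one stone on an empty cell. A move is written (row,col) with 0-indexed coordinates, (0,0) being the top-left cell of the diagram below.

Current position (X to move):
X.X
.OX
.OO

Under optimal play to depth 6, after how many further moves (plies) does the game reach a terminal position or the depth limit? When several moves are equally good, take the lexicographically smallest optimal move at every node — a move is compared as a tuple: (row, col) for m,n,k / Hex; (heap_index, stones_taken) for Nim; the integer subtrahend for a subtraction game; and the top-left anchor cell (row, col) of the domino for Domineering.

PV length from [X.X/.OX/.OO]: 2 plies

p1 X@[X.X/.OX/.OO]: (0,1)[XXX/.OX/.OO]-1* (1,0)[X.X/XOX/.OO]-1 (2,0)[X.X/.OX/XOO]-1
p2 O@[XXX/.OX/.OO]: (1,0)[XXX/OOX/.OO]+1* (2,0)[XXX/.OX/OOO]+1
p3 X@[XXX/OOX/.OO] terminal -1; root [X.X/.OX/.OO] d6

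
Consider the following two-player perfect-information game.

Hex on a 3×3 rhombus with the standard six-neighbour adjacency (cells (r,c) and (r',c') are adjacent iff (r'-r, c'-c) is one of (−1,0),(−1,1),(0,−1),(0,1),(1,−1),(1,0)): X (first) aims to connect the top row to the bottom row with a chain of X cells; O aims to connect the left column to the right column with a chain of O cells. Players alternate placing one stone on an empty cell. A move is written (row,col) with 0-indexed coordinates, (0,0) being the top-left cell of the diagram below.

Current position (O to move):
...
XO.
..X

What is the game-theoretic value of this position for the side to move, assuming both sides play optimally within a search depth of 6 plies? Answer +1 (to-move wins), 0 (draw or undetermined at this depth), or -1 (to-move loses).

p1 O@[.../XO./..X]: (0,0)[O../XO./..X]+1* (0,1)[.O./XO./..X]+1 (0,2)[..O/XO./..X]-1 (1,2)[.../XOO/..X]-1 (2,0)[.../XO./O.X]+1 (2,1)[.../XO./.OX]-1
p2 X@[O../XO./..X]: (0,1)[OX./XO./..X]-1* (0,2)[O.X/XO./..X]-1 (1,2)[O../XOX/..X]-1 (2,0)[O../XO./X.X]-1 (2,1)[O../XO./.XX]-1
p3 O@[OX./XO./..X]: (0,2)[OXO/XO./..X]-1 (1,2)[OX./XOO/..X]-1 (2,0)[OX./XO./O.X]+1* (2,1)[OX./XO./.OX]-1
p4 X@[OX./XO./O.X]: (0,2)[OXX/XO./O.X]-1* (1,2)[OX./XOX/O.X]-1 (2,1)[OX./XO./OXX]-1
p5 O@[OXX/XO./O.X]: (1,2)[OXX/XOO/O.X]+1* (2,1)[OXX/XO./OOX]-1
p6 X@[OXX/XOO/O.X] terminal -1; root [.../XO./..X] d6

value(.../XO./..X, O) = +1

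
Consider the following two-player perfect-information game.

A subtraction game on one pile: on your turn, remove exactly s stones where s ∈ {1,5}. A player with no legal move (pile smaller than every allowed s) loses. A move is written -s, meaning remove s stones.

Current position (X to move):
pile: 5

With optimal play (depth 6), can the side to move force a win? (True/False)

X winning at [5]: True

[5] X move#1: -1:+1/4*, -5:+1/0
[4] O move#2: -1:-1/3*
[3] X move#3: -1:+1/2*
[2] O move#4: -1:-1/1*
[1] X move#5: -1:+1/0*
[0] end (terminal -1, O#6); searched 5 to 6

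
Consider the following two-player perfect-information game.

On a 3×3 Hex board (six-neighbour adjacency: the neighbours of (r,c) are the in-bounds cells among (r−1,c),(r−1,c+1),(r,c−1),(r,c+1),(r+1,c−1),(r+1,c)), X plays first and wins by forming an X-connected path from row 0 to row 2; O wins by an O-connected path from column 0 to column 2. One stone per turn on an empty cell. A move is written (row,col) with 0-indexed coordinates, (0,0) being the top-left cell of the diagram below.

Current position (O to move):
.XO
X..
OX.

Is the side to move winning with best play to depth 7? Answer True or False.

O winning at [.XO/X../OX.]: True

p1 O@[.XO/X../OX.]: (0,0)[OXO/X../OX.]-1 (1,1)[.XO/XO./OX.]+1* (1,2)[.XO/X.O/OX.]-1 (2,2)[.XO/X../OXO]-1
p2 X@[.XO/XO./OX.] terminal -1; root [.XO/X../OX.] d7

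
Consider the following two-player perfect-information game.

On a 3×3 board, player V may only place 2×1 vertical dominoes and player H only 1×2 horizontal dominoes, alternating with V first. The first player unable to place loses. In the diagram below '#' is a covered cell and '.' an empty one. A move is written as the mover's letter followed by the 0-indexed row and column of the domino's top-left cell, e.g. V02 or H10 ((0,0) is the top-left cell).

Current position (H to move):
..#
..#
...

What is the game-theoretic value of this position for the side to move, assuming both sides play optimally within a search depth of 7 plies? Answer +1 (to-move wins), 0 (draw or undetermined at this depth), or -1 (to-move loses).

[..#/..#/...] H move#1: H00:-1/###/..#/..., H10:+1/..#/###/...*, H20:-1/..#/..#/##., H21:-1/..#/..#/.##
[..#/###/...] end (terminal -1, V#2); searched ..#/..#/... to 7

value(..#/..#/..., H) = +1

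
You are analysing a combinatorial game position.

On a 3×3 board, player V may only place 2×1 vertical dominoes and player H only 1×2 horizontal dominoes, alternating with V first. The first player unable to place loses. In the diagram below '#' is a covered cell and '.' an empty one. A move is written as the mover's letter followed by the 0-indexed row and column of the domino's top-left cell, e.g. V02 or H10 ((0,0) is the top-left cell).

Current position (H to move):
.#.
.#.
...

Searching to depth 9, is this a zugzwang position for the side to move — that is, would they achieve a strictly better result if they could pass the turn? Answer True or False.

p1 H@[.#./.#./...]: H20[.#./.#./##.]-1* H21[.#./.#./.##]-1
p2 V@[.#./.#./##.]: V00[##./##./##.]+1* V02[.##/.##/##.]+1 V12[.#./.##/###]+1
p3 H@[##./##./##.] terminal -1; root [.#./.#./...] d9
suppose H passes — search the same position with V to move:
pass> p1 V@[.#./.#./...]: V00[##./##./...]+1* V02[.##/.##/...]+1 V10[.#./##./#..]+1 V12[.#./.##/..#]+1
pass> p2 H@[##./##./...]: H20[##./##./##.]-1* H21[##./##./.##]-1
pass> p3 V@[##./##./##.]: V02[###/###/##.]+1* V12[##./###/###]+1
pass> p4 H@[###/###/##.] terminal -1; root [.#./.#./...] d9
for H: play -1, pass -1

zugzwang(.#./.#./..., H) = False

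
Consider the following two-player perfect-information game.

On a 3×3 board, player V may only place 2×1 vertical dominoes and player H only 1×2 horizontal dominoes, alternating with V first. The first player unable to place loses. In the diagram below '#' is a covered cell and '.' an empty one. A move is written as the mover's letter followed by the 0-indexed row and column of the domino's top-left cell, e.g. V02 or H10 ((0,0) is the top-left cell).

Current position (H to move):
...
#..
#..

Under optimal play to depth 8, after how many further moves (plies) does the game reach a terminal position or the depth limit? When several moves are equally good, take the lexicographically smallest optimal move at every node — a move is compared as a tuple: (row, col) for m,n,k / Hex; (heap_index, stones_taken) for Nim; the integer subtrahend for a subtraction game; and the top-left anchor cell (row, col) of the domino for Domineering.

PV length from [.../#../#..]: 1 ply

ply 1, H at .../#../#.. | H00=-1→##./#../#..; H01=-1→.##/#../#..; H11=+1→.../###/#..*; H21=-1→.../#../###
ply 2: .../###/#.. is terminal -1 (V); from .../#../#.. depth 8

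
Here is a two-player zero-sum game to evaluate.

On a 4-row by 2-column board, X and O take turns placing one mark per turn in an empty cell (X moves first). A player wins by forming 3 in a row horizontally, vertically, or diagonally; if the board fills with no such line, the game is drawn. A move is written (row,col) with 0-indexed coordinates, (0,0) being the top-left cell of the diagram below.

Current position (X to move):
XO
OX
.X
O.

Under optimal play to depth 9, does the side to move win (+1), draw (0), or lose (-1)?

p1 X@[XO/OX/.X/O.]: (2,0)[XO/OX/XX/O.]+0 (3,1)[XO/OX/.X/OX]+1*
p2 O@[XO/OX/.X/OX] terminal -1; root [XO/OX/.X/O.] d9

value(XO/OX/.X/O., X) = +1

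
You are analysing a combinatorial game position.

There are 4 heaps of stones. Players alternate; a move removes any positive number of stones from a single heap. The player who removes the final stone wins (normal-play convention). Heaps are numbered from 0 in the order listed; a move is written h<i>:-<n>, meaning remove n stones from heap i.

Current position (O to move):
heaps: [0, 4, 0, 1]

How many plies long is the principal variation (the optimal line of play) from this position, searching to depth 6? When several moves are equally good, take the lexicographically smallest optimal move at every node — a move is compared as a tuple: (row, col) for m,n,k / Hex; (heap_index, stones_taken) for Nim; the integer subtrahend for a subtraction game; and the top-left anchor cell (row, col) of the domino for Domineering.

[(0,4,0,1)] O move#1: h1:-1:-1/(0,3,0,1), h1:-2:-1/(0,2,0,1), h1:-3:+1/(0,1,0,1)*, h1:-4:-1/(0,0,0,1), h3:-1:-1/(0,4,0,0)
[(0,1,0,1)] X move#2: h1:-1:-1/(0,0,0,1)*, h3:-1:-1/(0,1,0,0)
[(0,0,0,1)] O move#3: h3:-1:+1/(0,0,0,0)*
[(0,0,0,0)] end (terminal -1, X#4); searched (0,4,0,1) to 6

PV length from [(0,4,0,1)]: 3 plies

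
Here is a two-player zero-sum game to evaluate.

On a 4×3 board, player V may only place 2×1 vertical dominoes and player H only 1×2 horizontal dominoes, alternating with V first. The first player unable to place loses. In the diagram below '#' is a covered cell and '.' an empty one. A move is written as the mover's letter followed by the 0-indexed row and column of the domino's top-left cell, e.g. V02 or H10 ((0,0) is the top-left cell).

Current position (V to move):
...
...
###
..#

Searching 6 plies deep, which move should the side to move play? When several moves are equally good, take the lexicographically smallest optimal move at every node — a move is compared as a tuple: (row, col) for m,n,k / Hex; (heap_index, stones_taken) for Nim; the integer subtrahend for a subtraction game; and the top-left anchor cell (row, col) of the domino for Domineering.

V's best at [.../.../###/..#]: V01

p1 V@[.../.../###/..#]: V00[#../#../###/..#]-1 V01[.#./.#./###/..#]+1* V02[..#/..#/###/..#]-1
p2 H@[.#./.#./###/..#]: H30[.#./.#./###/###]-1*
p3 V@[.#./.#./###/###]: V00[##./##./###/###]+1* V02[.##/.##/###/###]+1
p4 H@[##./##./###/###] terminal -1; root [.../.../###/..#] d6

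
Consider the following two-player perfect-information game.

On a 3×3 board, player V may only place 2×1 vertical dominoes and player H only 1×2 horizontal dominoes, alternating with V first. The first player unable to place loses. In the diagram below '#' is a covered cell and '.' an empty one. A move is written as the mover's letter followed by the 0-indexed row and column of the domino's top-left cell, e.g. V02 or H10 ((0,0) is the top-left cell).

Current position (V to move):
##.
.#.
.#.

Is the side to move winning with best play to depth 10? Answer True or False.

[##./.#./.#.] V move#1: V02:+1/###/.##/.#.*, V10:+1/##./##./##., V12:+1/##./.##/.##
[###/.##/.#.] end (terminal -1, H#2); searched ##./.#./.#. to 10

V winning at [##./.#./.#.]: True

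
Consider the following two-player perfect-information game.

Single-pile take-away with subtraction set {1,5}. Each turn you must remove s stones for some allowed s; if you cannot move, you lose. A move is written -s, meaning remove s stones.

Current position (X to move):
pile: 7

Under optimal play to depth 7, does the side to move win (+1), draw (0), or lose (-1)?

value(7, X) = +1

[7] X move#1: -1:+1/6*, -5:+1/2
[6] O move#2: -1:-1/5*, -5:-1/1
[5] X move#3: -1:+1/4*, -5:+1/0
[4] O move#4: -1:-1/3*
[3] X move#5: -1:+1/2*
[2] O move#6: -1:-1/1*
[1] X move#7: -1:+1/0*
[0] end (terminal -1, O#8); searched 7 to 7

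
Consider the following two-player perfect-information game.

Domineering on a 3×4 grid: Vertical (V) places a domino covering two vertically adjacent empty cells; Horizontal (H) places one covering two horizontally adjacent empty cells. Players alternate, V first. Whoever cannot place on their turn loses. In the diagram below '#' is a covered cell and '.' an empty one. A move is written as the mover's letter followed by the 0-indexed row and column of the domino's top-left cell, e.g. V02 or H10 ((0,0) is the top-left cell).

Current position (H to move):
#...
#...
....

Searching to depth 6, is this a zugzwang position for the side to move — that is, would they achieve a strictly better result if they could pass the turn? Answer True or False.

zugzwang(#.../#.../...., H) = False

p1 H@[#.../#.../....]: H01[###./#.../....]-1 H02[#.##/#.../....]-1 H11[#.../###./....]+1* H12[#.../#.##/....]+1 H20[#.../#.../##..]-1 H21[#.../#.../.##.]-1 H22[#.../#.../..##]-1
p2 V@[#.../###./....]: V03[#..#/####/....]-1* V13[#.../####/...#]-1
p3 H@[#..#/####/....]: H01[####/####/....]+1* H20[#..#/####/##..]+1 H21[#..#/####/.##.]+1 H22[#..#/####/..##]+1
p4 V@[####/####/....] terminal -1; root [#.../#.../....] d6
suppose H passes — search the same position with V to move:
pass> p1 V@[#.../#.../....]: V01[##../##../....]-1 V02[#.#./#.#./....]+1* V03[#..#/#..#/....]-1 V11[#.../##../.#..]-1 V12[#.../#.#./..#.]+1 V13[#.../#..#/...#]-1
pass> p2 H@[#.#./#.#./....]: H20[#.#./#.#./##..]-1* H21[#.#./#.#./.##.]-1 H22[#.#./#.#./..##]-1
pass> p3 V@[#.#./#.#./##..]: V01[###./###./##..]+1* V03[#.##/#.##/##..]+1 V13[#.#./#.##/##.#]+1
pass> p4 H@[###./###./##..]: H22[###./###./####]-1*
pass> p5 V@[###./###./####]: V03[####/####/####]+1*
pass> p6 H@[####/####/####] terminal -1; root [#.../#.../....] d6
for H: play +1, pass -1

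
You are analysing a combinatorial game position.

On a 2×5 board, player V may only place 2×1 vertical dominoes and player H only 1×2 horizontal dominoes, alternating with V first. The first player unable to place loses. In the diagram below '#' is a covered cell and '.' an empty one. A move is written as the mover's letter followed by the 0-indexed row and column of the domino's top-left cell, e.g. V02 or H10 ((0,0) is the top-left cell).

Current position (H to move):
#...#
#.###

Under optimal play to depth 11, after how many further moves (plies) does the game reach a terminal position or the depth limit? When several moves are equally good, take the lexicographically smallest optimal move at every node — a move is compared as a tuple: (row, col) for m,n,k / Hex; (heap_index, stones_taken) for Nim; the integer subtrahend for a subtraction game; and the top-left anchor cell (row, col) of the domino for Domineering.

[#...#/#.###] H move#1: H01:+1/###.#/#.###*, H02:-1/#.###/#.###
[###.#/#.###] end (terminal -1, V#2); searched #...#/#.### to 11

PV length from [#...#/#.###]: 1 ply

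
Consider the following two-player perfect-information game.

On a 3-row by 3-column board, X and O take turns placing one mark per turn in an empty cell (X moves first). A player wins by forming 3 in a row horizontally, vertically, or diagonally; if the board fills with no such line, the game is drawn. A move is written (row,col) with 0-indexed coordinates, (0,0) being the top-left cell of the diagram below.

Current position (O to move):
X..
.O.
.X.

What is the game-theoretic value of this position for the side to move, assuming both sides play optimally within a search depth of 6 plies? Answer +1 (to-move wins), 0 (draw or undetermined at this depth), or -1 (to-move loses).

value(X../.O./.X., O) = 0

[X../.O./.X.] O move#1: (0,1):-1/XO./.O./.X., (0,2):-1/X.O/.O./.X., (1,0):+0/X../OO./.X.*, (1,2):+0/X../.OO/.X., (2,0):+0/X../.O./OX., (2,2):+0/X../.O./.XO
[X../OO./.X.] X move#2: (0,1):-1/XX./OO./.X., (0,2):-1/X.X/OO./.X., (1,2):+0/X../OOX/.X.*, (2,0):-1/X../OO./XX., (2,2):-1/X../OO./.XX
[X../OOX/.X.] O move#3: (0,1):-1/XO./OOX/.X., (0,2):+0/X.O/OOX/.X.*, (2,0):-1/X../OOX/OX., (2,2):+0/X../OOX/.XO
[X.O/OOX/.X.] X move#4: (0,1):-1/XXO/OOX/.X., (2,0):+0/X.O/OOX/XX.*, (2,2):-1/X.O/OOX/.XX
[X.O/OOX/XX.] O move#5: (0,1):-1/XOO/OOX/XX., (2,2):+0/X.O/OOX/XXO*
[X.O/OOX/XXO] X move#6: (0,1):+0/XXO/OOX/XXO*
[XXO/OOX/XXO] end (terminal +0, O#7); searched X../.O./.X. to 6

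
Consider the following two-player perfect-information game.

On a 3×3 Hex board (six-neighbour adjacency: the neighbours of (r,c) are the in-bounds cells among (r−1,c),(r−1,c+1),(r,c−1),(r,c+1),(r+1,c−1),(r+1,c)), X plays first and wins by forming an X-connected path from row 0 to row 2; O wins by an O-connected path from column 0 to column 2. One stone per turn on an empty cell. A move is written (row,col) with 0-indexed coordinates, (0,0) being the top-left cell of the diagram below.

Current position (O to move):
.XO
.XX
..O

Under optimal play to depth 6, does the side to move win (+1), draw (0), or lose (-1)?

value(.XO/.XX/..O, O) = -1

[.XO/.XX/..O] O move#1: (0,0):-1/OXO/.XX/..O*, (1,0):-1/.XO/OXX/..O, (2,0):-1/.XO/.XX/O.O, (2,1):-1/.XO/.XX/.OO
[OXO/.XX/..O] X move#2: (1,0):+1/OXO/XXX/..O*, (2,0):+1/OXO/.XX/X.O, (2,1):+1/OXO/.XX/.XO
[OXO/XXX/..O] O move#3: (2,0):-1/OXO/XXX/O.O*, (2,1):-1/OXO/XXX/.OO
[OXO/XXX/O.O] X move#4: (2,1):+1/OXO/XXX/OXO*
[OXO/XXX/OXO] end (terminal -1, O#5); searched .XO/.XX/..O to 6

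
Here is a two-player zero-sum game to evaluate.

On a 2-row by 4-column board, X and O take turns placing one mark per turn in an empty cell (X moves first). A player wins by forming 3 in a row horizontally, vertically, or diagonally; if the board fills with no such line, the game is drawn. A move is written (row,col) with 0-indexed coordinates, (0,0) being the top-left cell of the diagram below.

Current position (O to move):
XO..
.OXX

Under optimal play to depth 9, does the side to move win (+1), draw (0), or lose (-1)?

value(XO../.OXX, O) = 0

ply 1, O at XO../.OXX | (0,2)=+0→XOO./.OXX*; (0,3)=+0→XO.O/.OXX; (1,0)=+0→XO../OOXX
ply 2, X at XOO./.OXX | (0,3)=+0→XOOX/.OXX*; (1,0)=-1→XOO./XOXX
ply 3, O at XOOX/.OXX | (1,0)=+0→XOOX/OOXX*
ply 4: XOOX/OOXX is terminal +0 (X); from XO../.OXX depth 9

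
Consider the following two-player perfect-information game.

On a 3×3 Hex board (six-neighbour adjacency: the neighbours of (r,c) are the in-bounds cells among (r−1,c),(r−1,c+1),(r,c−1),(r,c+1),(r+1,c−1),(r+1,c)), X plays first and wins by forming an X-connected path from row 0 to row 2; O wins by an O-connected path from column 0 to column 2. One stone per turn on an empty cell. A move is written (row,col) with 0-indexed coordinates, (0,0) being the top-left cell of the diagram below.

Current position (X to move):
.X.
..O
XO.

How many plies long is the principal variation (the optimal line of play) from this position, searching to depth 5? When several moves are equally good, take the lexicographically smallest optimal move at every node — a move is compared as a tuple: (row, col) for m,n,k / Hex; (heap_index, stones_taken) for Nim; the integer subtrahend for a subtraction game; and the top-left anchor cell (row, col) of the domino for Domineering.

ply 1, X at .X./..O/XO. | (0,0)=+1→XX./..O/XO.*; (0,2)=+1→.XX/..O/XO.; (1,0)=+1→.X./X.O/XO.; (1,1)=+1→.X./.XO/XO.; (2,2)=+1→.X./..O/XOX
ply 2, O at XX./..O/XO. | (0,2)=-1→XXO/..O/XO.*; (1,0)=-1→XX./O.O/XO.; (1,1)=-1→XX./.OO/XO.; (2,2)=-1→XX./..O/XOO
ply 3, X at XXO/..O/XO. | (1,0)=+1→XXO/X.O/XO.*; (1,1)=+1→XXO/.XO/XO.; (2,2)=+1→XXO/..O/XOX
ply 4: XXO/X.O/XO. is terminal -1 (O); from .X./..O/XO. depth 5

PV length from [.X./..O/XO.]: 3 plies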